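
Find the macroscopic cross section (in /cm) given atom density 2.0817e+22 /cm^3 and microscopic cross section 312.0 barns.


Sigma = N * sigma_barns * 1e-24
Sigma = 2.0817e+22 * 312.0 * 1e-24
Sigma = 6.4949 /cm

6.4949


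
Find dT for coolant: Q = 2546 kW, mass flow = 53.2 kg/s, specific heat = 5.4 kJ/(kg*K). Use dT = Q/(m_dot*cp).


dT = Q / (m_dot * cp)
dT = 2546 / (53.2 * 5.4)
dT = 8.8624 C

8.8624


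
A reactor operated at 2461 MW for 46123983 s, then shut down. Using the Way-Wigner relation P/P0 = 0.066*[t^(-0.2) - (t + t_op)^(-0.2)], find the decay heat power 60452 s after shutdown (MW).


P/P0 = 0.066 * [t^(-0.2) - (t + t_op)^(-0.2)]
P/P0 = 0.066 * [60452^(-0.2) - (60452 + 46123983)^(-0.2)]
P/P0 = 0.066 * [0.1105905 - 0.02931574] = 0.005364134
P = 2461 * 0.005364134 = 13.201 MW

13.201


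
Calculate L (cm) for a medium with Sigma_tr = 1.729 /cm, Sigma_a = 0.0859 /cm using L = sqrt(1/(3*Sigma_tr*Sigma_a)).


D = 1 / (3 * Sigma_tr) = 1 / (3 * 1.729) = 0.1927897 cm
L = sqrt(D / Sigma_a)
L = sqrt(0.1927897 / 0.0859)
L = 1.4981 cm

1.4981


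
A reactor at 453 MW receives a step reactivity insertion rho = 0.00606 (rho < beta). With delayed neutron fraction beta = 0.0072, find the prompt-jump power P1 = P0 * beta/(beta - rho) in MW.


P1/P0 = beta / (beta - rho)
P1/P0 = 0.0072 / (0.0072 - 0.00606) = 6.315789
P1 = 453 * 6.315789 = 2861.1 MW

2861.1


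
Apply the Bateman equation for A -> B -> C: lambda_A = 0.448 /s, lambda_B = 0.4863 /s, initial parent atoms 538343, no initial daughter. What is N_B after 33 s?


N_B(t) = lambda_A * N_A0 / (lambda_B - lambda_A) * [exp(-lambda_A*t) - exp(-lambda_B*t)]
exp(-0.448*33) = 3.796561e-07; exp(-0.4863*33) = 1.072718e-07
N_B = 0.448 * 538343 / (0.4863 - 0.448) * (3.796561e-07 - 1.072718e-07)
N_B = 1.7152

1.7152


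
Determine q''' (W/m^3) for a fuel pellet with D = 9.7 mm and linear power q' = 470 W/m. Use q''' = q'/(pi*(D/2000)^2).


r = D / 2 / 1000 = 9.7 / 2 / 1000 = 0.00485 m
q''' = q' / (pi * r^2)
q''' = 470 / (pi * 0.00485^2)
q''' = 6.3601e+06 W/m^3

6.3601e+06


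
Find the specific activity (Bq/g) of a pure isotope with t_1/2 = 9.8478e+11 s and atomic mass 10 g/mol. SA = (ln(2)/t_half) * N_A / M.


lambda = ln(2) / t_half = ln(2) / 9.8478e+11 = 7.038599e-13 /s
SA = lambda * N_A / M
SA = 7.038599e-13 * 6.022e23 / 10
SA = 4.2386e+10 Bq/g

4.2386e+10


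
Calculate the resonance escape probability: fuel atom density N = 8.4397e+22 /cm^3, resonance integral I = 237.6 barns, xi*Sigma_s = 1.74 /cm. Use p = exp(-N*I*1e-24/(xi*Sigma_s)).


p = exp(-N * I * 1e-24 / (xi*Sigma_s))
p = exp(-8.4397e+22 * 237.6 * 1e-24 / 1.74)
p = 9.8844e-06

9.8844e-06


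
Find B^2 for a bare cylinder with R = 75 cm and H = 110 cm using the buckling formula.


B^2 = (2.405/R)^2 + (pi/H)^2
B^2 = (2.405/75)^2 + (pi/110)^2
B^2 = 0.0018439 /cm^2

0.0018439


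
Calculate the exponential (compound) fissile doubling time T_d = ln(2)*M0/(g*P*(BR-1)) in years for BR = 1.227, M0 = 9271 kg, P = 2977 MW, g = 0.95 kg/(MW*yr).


Breeding gain G = BR - 1 = 1.227 - 1 = 0.227
Fissile production rate = g * P * G = 0.95 * 2977 * 0.227 = 641.99005 kg/yr
T_d = ln(2) * M0 / (g * P * G)
T_d = ln(2) * 9271 / 641.99005 = 10.010 yr

10.010


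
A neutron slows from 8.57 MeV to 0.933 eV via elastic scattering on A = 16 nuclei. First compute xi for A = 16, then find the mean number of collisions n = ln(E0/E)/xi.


xi = 1 + (A-1)^2/(2A)*ln((A-1)/(A+1)) = 0.1199467 (for A = 16)
n = ln(E0/E) / xi
n = ln(8.57e6 / 0.933) / 0.1199467
n = ln(9.185423e+06) / 0.1199467 = 133.67

133.67


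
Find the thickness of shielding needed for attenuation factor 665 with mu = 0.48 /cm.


x = ln(factor) / mu
x = ln(665) / 0.48
x = 13.541 cm

13.541


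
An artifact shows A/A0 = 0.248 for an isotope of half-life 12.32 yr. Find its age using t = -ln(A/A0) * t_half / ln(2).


lambda = ln(2) / t_half = ln(2) / 12.32 = 0.05626195 /yr
t = -ln(A/A0) / lambda
t = -ln(0.248) / 0.05626195
t = 24.783 yr

24.783


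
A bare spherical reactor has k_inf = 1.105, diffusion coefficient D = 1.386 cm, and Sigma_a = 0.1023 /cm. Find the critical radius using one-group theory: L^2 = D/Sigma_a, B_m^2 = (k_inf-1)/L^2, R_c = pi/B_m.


L^2 = D / Sigma_a = 1.386 / 0.1023 = 13.54839 cm^2
B_m^2 = (k_inf - 1) / L^2 = (1.105 - 1) / 13.54839 = 0.007749998 /cm^2
For a bare sphere: B_g = pi/R, so R_c = pi / sqrt(B_m^2)
R_c = pi / sqrt(0.007749998) = 35.686 cm

35.686


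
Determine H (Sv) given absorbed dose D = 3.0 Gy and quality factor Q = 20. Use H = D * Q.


H = D * Q
H = 3.0 * 20
H = 60.000 Sv

60.000


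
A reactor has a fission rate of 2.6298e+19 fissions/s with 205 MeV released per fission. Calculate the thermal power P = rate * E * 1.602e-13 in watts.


P = fission_rate * E_MeV * 1.602e-13
P = 2.6298e+19 * 205 * 1.602e-13
P = 8.6365e+08 W

8.6365e+08


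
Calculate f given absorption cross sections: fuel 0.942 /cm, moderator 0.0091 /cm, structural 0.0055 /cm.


f = Sigma_a_fuel / (Sigma_a_fuel + Sigma_a_mod + Sigma_a_other)
f = 0.942 / (0.942 + 0.0091 + 0.0055)
f = 0.98474

0.98474


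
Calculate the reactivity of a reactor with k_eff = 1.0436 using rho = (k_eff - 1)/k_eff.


rho = (k_eff - 1) / k_eff
rho = (1.0436 - 1) / 1.0436
rho = 0.041778

0.041778


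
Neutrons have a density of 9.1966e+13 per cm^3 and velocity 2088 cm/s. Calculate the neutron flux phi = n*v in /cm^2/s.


phi = n * v
phi = 9.1966e+13 * 2088
phi = 1.9203e+17 /cm^2/s

1.9203e+17


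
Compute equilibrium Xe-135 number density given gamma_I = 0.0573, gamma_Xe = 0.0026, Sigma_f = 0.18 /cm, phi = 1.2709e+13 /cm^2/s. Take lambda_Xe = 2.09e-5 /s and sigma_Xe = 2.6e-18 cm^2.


Xe_eq = (gamma_I + gamma_Xe) * Sigma_f * phi / (lambda_Xe + sigma_Xe * phi)
Numerator = (0.0573 + 0.0026) * 0.18 * 1.2709e+13 = 1.370284e+11
Denominator = 2.09e-5 + 2.6e-18 * 1.2709e+13 = 5.394340e-05
Xe_eq = 1.370284e+11 / 5.394340e-05 = 2.5402e+15 /cm^3

2.5402e+15


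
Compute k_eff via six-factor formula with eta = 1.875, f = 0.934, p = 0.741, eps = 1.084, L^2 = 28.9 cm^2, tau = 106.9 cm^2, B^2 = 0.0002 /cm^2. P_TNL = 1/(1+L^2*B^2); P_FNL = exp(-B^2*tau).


k_inf = eta*f*p*eps = 1.875*0.934*0.741*1.084 = 1.406681
P_TNL = 1/(1 + L^2*B^2) = 1/(1 + 28.9*0.0002) = 0.9942532
P_FNL = exp(-B^2*tau) = exp(-0.0002*106.9) = 0.9788469
k_eff = k_inf * P_TNL * P_FNL = 1.406681 * 0.9942532 * 0.9788469
k_eff = 1.3690

1.3690


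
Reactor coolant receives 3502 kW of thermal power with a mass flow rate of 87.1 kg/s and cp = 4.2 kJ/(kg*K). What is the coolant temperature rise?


dT = Q / (m_dot * cp)
dT = 3502 / (87.1 * 4.2)
dT = 9.5730 C

9.5730


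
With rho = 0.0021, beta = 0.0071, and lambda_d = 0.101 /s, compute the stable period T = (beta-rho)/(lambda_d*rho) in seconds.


T = (beta - rho) / (lambda_d * rho)
T = (0.0071 - 0.0021) / (0.101 * 0.0021)
T = 23.574 s

23.574


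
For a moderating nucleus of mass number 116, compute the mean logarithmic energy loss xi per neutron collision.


xi = 1 + (A-1)^2/(2A) * ln((A-1)/(A+1))
xi = 1 + (116-1)^2/(2*116) * ln((116-1)/(116 +1))
xi = 0.017143

0.017143


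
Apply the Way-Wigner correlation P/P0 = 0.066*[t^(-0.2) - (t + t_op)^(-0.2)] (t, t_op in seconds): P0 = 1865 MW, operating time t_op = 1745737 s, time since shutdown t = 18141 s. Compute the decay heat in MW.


P/P0 = 0.066 * [t^(-0.2) - (t + t_op)^(-0.2)]
P/P0 = 0.066 * [18141^(-0.2) - (18141 + 1745737)^(-0.2)]
P/P0 = 0.066 * [0.1406915 - 0.05632566] = 0.005568145
P = 1865 * 0.005568145 = 10.385 MW

10.385


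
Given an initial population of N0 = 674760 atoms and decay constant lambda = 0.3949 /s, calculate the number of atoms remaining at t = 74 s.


N = N0 * exp(-lambda * t)
N = 674760 * exp(-0.3949 * 74)
N = 1.3738e-07

1.3738e-07


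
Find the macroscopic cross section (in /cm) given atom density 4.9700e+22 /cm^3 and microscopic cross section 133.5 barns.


Sigma = N * sigma_barns * 1e-24
Sigma = 4.9700e+22 * 133.5 * 1e-24
Sigma = 6.6349 /cm

6.6349


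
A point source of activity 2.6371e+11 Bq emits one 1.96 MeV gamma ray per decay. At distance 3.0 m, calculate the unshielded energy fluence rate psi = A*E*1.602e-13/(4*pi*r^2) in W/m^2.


psi = A * E * 1.602e-13 / (4*pi*r^2)
psi = 2.6371e+11 * 1.96 * 1.602e-13 / (4*pi*3.0^2)
psi = 7.3214e-04 W/m^2

7.3214e-04


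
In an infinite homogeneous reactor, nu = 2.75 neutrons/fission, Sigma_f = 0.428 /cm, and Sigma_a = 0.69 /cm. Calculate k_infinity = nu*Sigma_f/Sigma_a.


k_inf = nu * Sigma_f / Sigma_a
k_inf = 2.75 * 0.428 / 0.69
k_inf = 1.7058

1.7058


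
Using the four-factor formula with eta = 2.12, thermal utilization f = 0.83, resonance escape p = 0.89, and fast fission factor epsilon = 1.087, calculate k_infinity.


k_inf = eta * f * p * epsilon
k_inf = 2.12 * 0.83 * 0.89 * 1.087
k_inf = 1.7023

1.7023


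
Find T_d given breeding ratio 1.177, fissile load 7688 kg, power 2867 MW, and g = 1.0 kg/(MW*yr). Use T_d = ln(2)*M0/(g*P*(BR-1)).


Breeding gain G = BR - 1 = 1.177 - 1 = 0.177
Fissile production rate = g * P * G = 1.0 * 2867 * 0.177 = 507.459 kg/yr
T_d = ln(2) * M0 / (g * P * G)
T_d = ln(2) * 7688 / 507.459 = 10.501 yr

10.501


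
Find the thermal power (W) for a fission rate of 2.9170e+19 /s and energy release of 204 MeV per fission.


P = fission_rate * E_MeV * 1.602e-13
P = 2.9170e+19 * 204 * 1.602e-13
P = 9.5330e+08 W

9.5330e+08


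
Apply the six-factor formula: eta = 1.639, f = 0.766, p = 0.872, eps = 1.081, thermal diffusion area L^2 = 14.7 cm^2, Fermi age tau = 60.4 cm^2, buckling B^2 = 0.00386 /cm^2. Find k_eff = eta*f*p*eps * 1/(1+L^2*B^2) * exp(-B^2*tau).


k_inf = eta*f*p*eps = 1.639*0.766*0.872*1.081 = 1.183450
P_TNL = 1/(1 + L^2*B^2) = 1/(1 + 14.7*0.00386) = 0.9463048
P_FNL = exp(-B^2*tau) = exp(-0.00386*60.4) = 0.7920395
k_eff = k_inf * P_TNL * P_FNL = 1.183450 * 0.9463048 * 0.7920395
k_eff = 0.88701

0.88701


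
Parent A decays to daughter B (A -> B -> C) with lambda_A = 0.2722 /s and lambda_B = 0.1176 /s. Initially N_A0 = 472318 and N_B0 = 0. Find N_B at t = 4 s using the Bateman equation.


N_B(t) = lambda_A * N_A0 / (lambda_B - lambda_A) * [exp(-lambda_A*t) - exp(-lambda_B*t)]
exp(-0.2722*4) = 0.3366202; exp(-0.1176*4) = 0.6247523
N_B = 0.2722 * 472318 / (0.1176 - 0.2722) * (0.3366202 - 0.6247523)
N_B = 239610

239610


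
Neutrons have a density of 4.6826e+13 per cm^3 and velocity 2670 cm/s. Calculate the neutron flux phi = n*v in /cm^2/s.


phi = n * v
phi = 4.6826e+13 * 2670
phi = 1.2503e+17 /cm^2/s

1.2503e+17


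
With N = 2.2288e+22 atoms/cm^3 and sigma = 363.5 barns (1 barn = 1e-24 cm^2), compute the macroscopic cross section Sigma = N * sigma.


Sigma = N * sigma_barns * 1e-24
Sigma = 2.2288e+22 * 363.5 * 1e-24
Sigma = 8.1017 /cm

8.1017


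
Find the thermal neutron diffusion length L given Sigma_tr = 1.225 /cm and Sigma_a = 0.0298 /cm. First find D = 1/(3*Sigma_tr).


D = 1 / (3 * Sigma_tr) = 1 / (3 * 1.225) = 0.2721088 cm
L = sqrt(D / Sigma_a)
L = sqrt(0.2721088 / 0.0298)
L = 3.0218 cm

3.0218


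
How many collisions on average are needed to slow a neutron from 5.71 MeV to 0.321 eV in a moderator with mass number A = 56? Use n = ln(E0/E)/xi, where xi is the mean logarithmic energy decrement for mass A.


xi = 1 + (A-1)^2/(2A)*ln((A-1)/(A+1)) = 0.03529286 (for A = 56)
n = ln(E0/E) / xi
n = ln(5.71e6 / 0.321) / 0.03529286
n = ln(1.778816e+07) / 0.03529286 = 473.01

473.01


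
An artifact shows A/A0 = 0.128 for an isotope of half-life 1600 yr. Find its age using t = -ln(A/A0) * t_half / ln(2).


lambda = ln(2) / t_half = ln(2) / 1600 = 4.332170e-04 /yr
t = -ln(A/A0) / lambda
t = -ln(0.128) / 4.332170e-04
t = 4745.3 yr

4745.3


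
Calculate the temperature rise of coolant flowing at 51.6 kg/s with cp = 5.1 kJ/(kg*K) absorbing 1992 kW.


dT = Q / (m_dot * cp)
dT = 1992 / (51.6 * 5.1)
dT = 7.5695 C

7.5695


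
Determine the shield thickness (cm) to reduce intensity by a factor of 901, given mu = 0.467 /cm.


x = ln(factor) / mu
x = ln(901) / 0.467
x = 14.569 cm

14.569


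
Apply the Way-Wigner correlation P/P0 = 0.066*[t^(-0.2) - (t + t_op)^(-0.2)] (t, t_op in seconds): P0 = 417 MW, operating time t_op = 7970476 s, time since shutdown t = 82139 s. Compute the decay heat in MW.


P/P0 = 0.066 * [t^(-0.2) - (t + t_op)^(-0.2)]
P/P0 = 0.066 * [82139^(-0.2) - (82139 + 7970476)^(-0.2)]
P/P0 = 0.066 * [0.1040136 - 0.04157312] = 0.004121072
P = 417 * 0.004121072 = 1.7185 MW

1.7185


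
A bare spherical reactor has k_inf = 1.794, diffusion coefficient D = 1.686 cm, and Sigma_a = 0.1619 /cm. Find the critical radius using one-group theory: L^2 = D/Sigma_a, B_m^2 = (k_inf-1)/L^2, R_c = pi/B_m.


L^2 = D / Sigma_a = 1.686 / 0.1619 = 10.41384 cm^2
B_m^2 = (k_inf - 1) / L^2 = (1.794 - 1) / 10.41384 = 0.07624469 /cm^2
For a bare sphere: B_g = pi/R, so R_c = pi / sqrt(B_m^2)
R_c = pi / sqrt(0.07624469) = 11.377 cm

11.377


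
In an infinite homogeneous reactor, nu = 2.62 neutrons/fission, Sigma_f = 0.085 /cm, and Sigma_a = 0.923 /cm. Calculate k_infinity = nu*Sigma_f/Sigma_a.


k_inf = nu * Sigma_f / Sigma_a
k_inf = 2.62 * 0.085 / 0.923
k_inf = 0.24128

0.24128


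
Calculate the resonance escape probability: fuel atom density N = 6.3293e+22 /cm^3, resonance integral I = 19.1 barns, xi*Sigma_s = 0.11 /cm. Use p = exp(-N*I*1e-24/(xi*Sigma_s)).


p = exp(-N * I * 1e-24 / (xi*Sigma_s))
p = exp(-6.3293e+22 * 19.1 * 1e-24 / 0.11)
p = 1.6870e-05

1.6870e-05


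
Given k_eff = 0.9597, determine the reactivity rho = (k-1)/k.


rho = (k_eff - 1) / k_eff
rho = (0.9597 - 1) / 0.9597
rho = -0.041992

-0.041992


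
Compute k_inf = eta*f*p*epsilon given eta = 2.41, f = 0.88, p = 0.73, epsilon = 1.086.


k_inf = eta * f * p * epsilon
k_inf = 2.41 * 0.88 * 0.73 * 1.086
k_inf = 1.6813

1.6813


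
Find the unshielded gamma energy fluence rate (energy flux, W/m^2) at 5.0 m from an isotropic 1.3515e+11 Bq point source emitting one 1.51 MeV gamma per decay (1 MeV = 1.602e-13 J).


psi = A * E * 1.602e-13 / (4*pi*r^2)
psi = 1.3515e+11 * 1.51 * 1.602e-13 / (4*pi*5.0^2)
psi = 1.0407e-04 W/m^2

1.0407e-04


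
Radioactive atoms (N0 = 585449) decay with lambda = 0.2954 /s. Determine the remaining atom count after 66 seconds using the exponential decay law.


N = N0 * exp(-lambda * t)
N = 585449 * exp(-0.2954 * 66)
N = 0.0019967

0.0019967


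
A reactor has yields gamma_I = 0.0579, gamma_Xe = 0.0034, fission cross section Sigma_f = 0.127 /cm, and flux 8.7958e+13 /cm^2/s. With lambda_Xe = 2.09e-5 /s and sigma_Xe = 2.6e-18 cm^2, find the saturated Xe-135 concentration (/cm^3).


Xe_eq = (gamma_I + gamma_Xe) * Sigma_f * phi / (lambda_Xe + sigma_Xe * phi)
Numerator = (0.0579 + 0.0034) * 0.127 * 8.7958e+13 = 6.847618e+11
Denominator = 2.09e-5 + 2.6e-18 * 8.7958e+13 = 2.495908e-04
Xe_eq = 6.847618e+11 / 2.495908e-04 = 2.7435e+15 /cm^3

2.7435e+15


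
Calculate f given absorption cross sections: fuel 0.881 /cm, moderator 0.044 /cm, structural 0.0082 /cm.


f = Sigma_a_fuel / (Sigma_a_fuel + Sigma_a_mod + Sigma_a_other)
f = 0.881 / (0.881 + 0.044 + 0.0082)
f = 0.94406

0.94406


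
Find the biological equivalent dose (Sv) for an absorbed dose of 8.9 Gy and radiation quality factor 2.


H = D * Q
H = 8.9 * 2
H = 17.800 Sv

17.800


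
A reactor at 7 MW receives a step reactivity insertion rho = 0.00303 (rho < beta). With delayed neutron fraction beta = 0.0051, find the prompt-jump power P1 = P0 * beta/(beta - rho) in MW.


P1/P0 = beta / (beta - rho)
P1/P0 = 0.0051 / (0.0051 - 0.00303) = 2.463768
P1 = 7 * 2.463768 = 17.246 MW

17.246


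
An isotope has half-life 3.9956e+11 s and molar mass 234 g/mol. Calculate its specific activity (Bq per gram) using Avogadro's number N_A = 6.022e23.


lambda = ln(2) / t_half = ln(2) / 3.9956e+11 = 1.734776e-12 /s
SA = lambda * N_A / M
SA = 1.734776e-12 * 6.022e23 / 234
SA = 4.4645e+09 Bq/g

4.4645e+09


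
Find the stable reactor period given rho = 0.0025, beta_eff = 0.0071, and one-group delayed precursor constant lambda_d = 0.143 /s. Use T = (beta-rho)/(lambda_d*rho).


T = (beta - rho) / (lambda_d * rho)
T = (0.0071 - 0.0025) / (0.143 * 0.0025)
T = 12.867 s

12.867


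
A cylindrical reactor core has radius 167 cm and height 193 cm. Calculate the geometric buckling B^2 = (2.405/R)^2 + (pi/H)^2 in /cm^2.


B^2 = (2.405/R)^2 + (pi/H)^2
B^2 = (2.405/167)^2 + (pi/193)^2
B^2 = 4.7236e-04 /cm^2

4.7236e-04


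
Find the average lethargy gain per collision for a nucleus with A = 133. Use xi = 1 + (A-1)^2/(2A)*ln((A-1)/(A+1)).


xi = 1 + (A-1)^2/(2A) * ln((A-1)/(A+1))
xi = 1 + (133-1)^2/(2*133) * ln((133-1)/(133 +1))
xi = 0.014962

0.014962


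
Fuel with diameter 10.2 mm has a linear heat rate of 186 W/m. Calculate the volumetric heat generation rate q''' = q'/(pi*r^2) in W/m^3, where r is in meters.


r = D / 2 / 1000 = 10.2 / 2 / 1000 = 0.0051 m
q''' = q' / (pi * r^2)
q''' = 186 / (pi * 0.0051^2)
q''' = 2.2763e+06 W/m^3

2.2763e+06


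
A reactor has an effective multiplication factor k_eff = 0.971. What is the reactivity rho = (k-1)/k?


rho = (k_eff - 1) / k_eff
rho = (0.971 - 1) / 0.971
rho = -0.029866

-0.029866


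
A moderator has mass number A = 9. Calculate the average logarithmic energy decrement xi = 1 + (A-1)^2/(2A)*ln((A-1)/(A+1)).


xi = 1 + (A-1)^2/(2A) * ln((A-1)/(A+1))
xi = 1 + (9-1)^2/(2*9) * ln((9-1)/(9 +1))
xi = 0.20660

0.20660


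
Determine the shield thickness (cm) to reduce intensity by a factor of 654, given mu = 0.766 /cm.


x = ln(factor) / mu
x = ln(654) / 0.766
x = 8.4636 cm

8.4636


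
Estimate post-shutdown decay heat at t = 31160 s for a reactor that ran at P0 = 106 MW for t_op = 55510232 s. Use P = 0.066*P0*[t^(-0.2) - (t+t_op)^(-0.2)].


P/P0 = 0.066 * [t^(-0.2) - (t + t_op)^(-0.2)]
P/P0 = 0.066 * [31160^(-0.2) - (31160 + 55510232)^(-0.2)]
P/P0 = 0.066 * [0.1262643 - 0.02825379] = 0.006468694
P = 106 * 0.006468694 = 0.68568 MW

0.68568


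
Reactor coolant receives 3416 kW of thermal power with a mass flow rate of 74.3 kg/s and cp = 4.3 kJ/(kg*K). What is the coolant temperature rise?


dT = Q / (m_dot * cp)
dT = 3416 / (74.3 * 4.3)
dT = 10.692 C

10.692


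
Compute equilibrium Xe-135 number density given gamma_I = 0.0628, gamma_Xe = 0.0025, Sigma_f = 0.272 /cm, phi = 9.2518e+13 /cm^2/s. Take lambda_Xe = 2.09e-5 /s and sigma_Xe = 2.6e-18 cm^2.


Xe_eq = (gamma_I + gamma_Xe) * Sigma_f * phi / (lambda_Xe + sigma_Xe * phi)
Numerator = (0.0628 + 0.0025) * 0.272 * 9.2518e+13 = 1.643268e+12
Denominator = 2.09e-5 + 2.6e-18 * 9.2518e+13 = 2.614468e-04
Xe_eq = 1.643268e+12 / 2.614468e-04 = 6.2853e+15 /cm^3

6.2853e+15


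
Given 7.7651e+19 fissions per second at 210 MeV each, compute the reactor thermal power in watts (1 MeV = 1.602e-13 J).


P = fission_rate * E_MeV * 1.602e-13
P = 7.7651e+19 * 210 * 1.602e-13
P = 2.6123e+09 W

2.6123e+09


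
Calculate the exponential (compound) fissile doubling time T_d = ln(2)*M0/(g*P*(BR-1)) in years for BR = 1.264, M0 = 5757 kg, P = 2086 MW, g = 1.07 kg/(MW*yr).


Breeding gain G = BR - 1 = 1.264 - 1 = 0.264
Fissile production rate = g * P * G = 1.07 * 2086 * 0.264 = 589.25328 kg/yr
T_d = ln(2) * M0 / (g * P * G)
T_d = ln(2) * 5757 / 589.25328 = 6.7720 yr

6.7720


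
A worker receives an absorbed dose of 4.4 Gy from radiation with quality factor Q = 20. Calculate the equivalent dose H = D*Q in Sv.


H = D * Q
H = 4.4 * 20
H = 88.000 Sv

88.000


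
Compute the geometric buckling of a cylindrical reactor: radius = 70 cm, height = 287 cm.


B^2 = (2.405/R)^2 + (pi/H)^2
B^2 = (2.405/70)^2 + (pi/287)^2
B^2 = 0.0013002 /cm^2

0.0013002


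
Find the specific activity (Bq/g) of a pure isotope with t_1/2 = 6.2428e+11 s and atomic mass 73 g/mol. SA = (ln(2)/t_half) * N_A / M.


lambda = ln(2) / t_half = ln(2) / 6.2428e+11 = 1.110315e-12 /s
SA = lambda * N_A / M
SA = 1.110315e-12 * 6.022e23 / 73
SA = 9.1593e+09 Bq/g

9.1593e+09


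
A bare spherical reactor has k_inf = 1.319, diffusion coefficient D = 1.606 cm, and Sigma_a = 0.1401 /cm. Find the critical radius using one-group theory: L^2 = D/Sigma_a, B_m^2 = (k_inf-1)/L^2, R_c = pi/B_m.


L^2 = D / Sigma_a = 1.606 / 0.1401 = 11.46324 cm^2
B_m^2 = (k_inf - 1) / L^2 = (1.319 - 1) / 11.46324 = 0.02782808 /cm^2
For a bare sphere: B_g = pi/R, so R_c = pi / sqrt(B_m^2)
R_c = pi / sqrt(0.02782808) = 18.833 cm

18.833


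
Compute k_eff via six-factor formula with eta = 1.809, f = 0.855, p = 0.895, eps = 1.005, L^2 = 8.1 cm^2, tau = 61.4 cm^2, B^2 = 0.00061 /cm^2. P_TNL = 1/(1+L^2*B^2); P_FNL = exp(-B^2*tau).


k_inf = eta*f*p*eps = 1.809*0.855*0.895*1.005 = 1.391213
P_TNL = 1/(1 + L^2*B^2) = 1/(1 + 8.1*0.00061) = 0.9950833
P_FNL = exp(-B^2*tau) = exp(-0.00061*61.4) = 0.9632387
k_eff = k_inf * P_TNL * P_FNL = 1.391213 * 0.9950833 * 0.9632387
k_eff = 1.3335

1.3335


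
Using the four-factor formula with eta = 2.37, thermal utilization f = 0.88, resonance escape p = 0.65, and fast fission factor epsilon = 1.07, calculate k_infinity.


k_inf = eta * f * p * epsilon
k_inf = 2.37 * 0.88 * 0.65 * 1.07
k_inf = 1.4505

1.4505


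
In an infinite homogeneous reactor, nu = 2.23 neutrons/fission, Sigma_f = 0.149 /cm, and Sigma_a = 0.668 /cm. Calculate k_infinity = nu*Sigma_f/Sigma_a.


k_inf = nu * Sigma_f / Sigma_a
k_inf = 2.23 * 0.149 / 0.668
k_inf = 0.49741

0.49741


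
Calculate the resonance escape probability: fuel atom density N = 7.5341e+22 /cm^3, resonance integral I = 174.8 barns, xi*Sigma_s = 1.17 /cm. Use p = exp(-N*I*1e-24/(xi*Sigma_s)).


p = exp(-N * I * 1e-24 / (xi*Sigma_s))
p = exp(-7.5341e+22 * 174.8 * 1e-24 / 1.17)
p = 1.2929e-05

1.2929e-05


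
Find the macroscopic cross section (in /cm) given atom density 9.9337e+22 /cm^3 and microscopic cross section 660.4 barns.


Sigma = N * sigma_barns * 1e-24
Sigma = 9.9337e+22 * 660.4 * 1e-24
Sigma = 65.602 /cm

65.602


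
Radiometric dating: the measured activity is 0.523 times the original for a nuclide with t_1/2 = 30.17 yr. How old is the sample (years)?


lambda = ln(2) / t_half = ln(2) / 30.17 = 0.02297472 /yr
t = -ln(A/A0) / lambda
t = -ln(0.523) / 0.02297472
t = 28.212 yr

28.212


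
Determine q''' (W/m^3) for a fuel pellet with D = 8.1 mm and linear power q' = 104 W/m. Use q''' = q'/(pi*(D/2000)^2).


r = D / 2 / 1000 = 8.1 / 2 / 1000 = 0.00405 m
q''' = q' / (pi * r^2)
q''' = 104 / (pi * 0.00405^2)
q''' = 2.0182e+06 W/m^3

2.0182e+06


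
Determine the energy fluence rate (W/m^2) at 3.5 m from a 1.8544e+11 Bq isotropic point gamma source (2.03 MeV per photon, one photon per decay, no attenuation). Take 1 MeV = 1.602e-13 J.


psi = A * E * 1.602e-13 / (4*pi*r^2)
psi = 1.8544e+11 * 2.03 * 1.602e-13 / (4*pi*3.5^2)
psi = 3.9176e-04 W/m^2

3.9176e-04


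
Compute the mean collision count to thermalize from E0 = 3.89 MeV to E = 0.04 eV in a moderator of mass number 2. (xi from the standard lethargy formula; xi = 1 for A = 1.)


xi = 1 + (A-1)^2/(2A)*ln((A-1)/(A+1)) = 0.7253469 (for A = 2)
n = ln(E0/E) / xi
n = ln(3.89e6 / 0.04) / 0.7253469
n = ln(9.725000e+07) / 0.7253469 = 25.357

25.357


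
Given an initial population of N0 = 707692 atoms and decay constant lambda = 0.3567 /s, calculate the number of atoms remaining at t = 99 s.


N = N0 * exp(-lambda * t)
N = 707692 * exp(-0.3567 * 99)
N = 3.2619e-10

3.2619e-10


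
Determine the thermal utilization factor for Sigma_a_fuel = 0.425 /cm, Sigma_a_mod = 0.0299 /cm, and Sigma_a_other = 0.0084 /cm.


f = Sigma_a_fuel / (Sigma_a_fuel + Sigma_a_mod + Sigma_a_other)
f = 0.425 / (0.425 + 0.0299 + 0.0084)
f = 0.91733

0.91733


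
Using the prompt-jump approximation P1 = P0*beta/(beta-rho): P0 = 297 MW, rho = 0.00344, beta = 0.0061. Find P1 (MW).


P1/P0 = beta / (beta - rho)
P1/P0 = 0.0061 / (0.0061 - 0.00344) = 2.293233
P1 = 297 * 2.293233 = 681.09 MW

681.09


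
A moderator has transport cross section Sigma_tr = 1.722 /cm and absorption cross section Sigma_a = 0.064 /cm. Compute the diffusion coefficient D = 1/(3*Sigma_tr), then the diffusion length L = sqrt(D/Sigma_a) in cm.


D = 1 / (3 * Sigma_tr) = 1 / (3 * 1.722) = 0.1935734 cm
L = sqrt(D / Sigma_a)
L = sqrt(0.1935734 / 0.064)
L = 1.7391 cm

1.7391


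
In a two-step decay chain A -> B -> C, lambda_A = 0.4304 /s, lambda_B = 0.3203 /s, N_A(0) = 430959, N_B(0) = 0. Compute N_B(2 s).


N_B(t) = lambda_A * N_A0 / (lambda_B - lambda_A) * [exp(-lambda_A*t) - exp(-lambda_B*t)]
exp(-0.4304*2) = 0.4228237; exp(-0.3203*2) = 0.5269761
N_B = 0.4304 * 430959 / (0.3203 - 0.4304) * (0.4228237 - 0.5269761)
N_B = 175465

175465


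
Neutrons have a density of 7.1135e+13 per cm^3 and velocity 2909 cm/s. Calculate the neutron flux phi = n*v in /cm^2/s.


phi = n * v
phi = 7.1135e+13 * 2909
phi = 2.0693e+17 /cm^2/s

2.0693e+17


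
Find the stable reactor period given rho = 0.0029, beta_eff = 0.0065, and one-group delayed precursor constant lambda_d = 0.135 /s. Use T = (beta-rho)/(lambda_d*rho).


T = (beta - rho) / (lambda_d * rho)
T = (0.0065 - 0.0029) / (0.135 * 0.0029)
T = 9.1954 s

9.1954


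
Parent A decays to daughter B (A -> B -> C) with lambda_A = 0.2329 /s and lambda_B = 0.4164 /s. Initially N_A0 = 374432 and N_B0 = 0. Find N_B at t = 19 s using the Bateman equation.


N_B(t) = lambda_A * N_A0 / (lambda_B - lambda_A) * [exp(-lambda_A*t) - exp(-lambda_B*t)]
exp(-0.2329*19) = 0.01197301; exp(-0.4164*19) = 3.664678e-04
N_B = 0.2329 * 374432 / (0.4164 - 0.2329) * (0.01197301 - 3.664678e-04)
N_B = 5515.8

5515.8


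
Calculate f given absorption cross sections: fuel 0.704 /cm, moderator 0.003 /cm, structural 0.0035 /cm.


f = Sigma_a_fuel / (Sigma_a_fuel + Sigma_a_mod + Sigma_a_other)
f = 0.704 / (0.704 + 0.003 + 0.0035)
f = 0.99085

0.99085


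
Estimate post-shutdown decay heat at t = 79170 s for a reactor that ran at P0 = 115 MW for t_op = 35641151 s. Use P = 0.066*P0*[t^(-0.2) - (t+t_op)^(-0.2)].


P/P0 = 0.066 * [t^(-0.2) - (t + t_op)^(-0.2)]
P/P0 = 0.066 * [79170^(-0.2) - (79170 + 35641151)^(-0.2)]
P/P0 = 0.066 * [0.1047823 - 0.03086149] = 0.004878773
P = 115 * 0.004878773 = 0.56106 MW

0.56106


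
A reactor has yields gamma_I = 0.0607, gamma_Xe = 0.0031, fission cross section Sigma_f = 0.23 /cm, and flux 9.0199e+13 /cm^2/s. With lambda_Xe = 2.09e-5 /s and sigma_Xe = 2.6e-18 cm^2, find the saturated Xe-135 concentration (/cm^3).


Xe_eq = (gamma_I + gamma_Xe) * Sigma_f * phi / (lambda_Xe + sigma_Xe * phi)
Numerator = (0.0607 + 0.0031) * 0.23 * 9.0199e+13 = 1.323580e+12
Denominator = 2.09e-5 + 2.6e-18 * 9.0199e+13 = 2.554174e-04
Xe_eq = 1.323580e+12 / 2.554174e-04 = 5.1820e+15 /cm^3

5.1820e+15


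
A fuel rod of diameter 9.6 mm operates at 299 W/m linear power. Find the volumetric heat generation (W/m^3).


r = D / 2 / 1000 = 9.6 / 2 / 1000 = 0.0048 m
q''' = q' / (pi * r^2)
q''' = 299 / (pi * 0.0048^2)
q''' = 4.1308e+06 W/m^3

4.1308e+06


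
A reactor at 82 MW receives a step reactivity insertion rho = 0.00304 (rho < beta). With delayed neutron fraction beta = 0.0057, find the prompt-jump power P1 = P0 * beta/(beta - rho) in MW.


P1/P0 = beta / (beta - rho)
P1/P0 = 0.0057 / (0.0057 - 0.00304) = 2.142857
P1 = 82 * 2.142857 = 175.71 MW

175.71


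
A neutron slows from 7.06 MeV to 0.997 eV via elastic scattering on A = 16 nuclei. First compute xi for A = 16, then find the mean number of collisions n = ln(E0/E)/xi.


xi = 1 + (A-1)^2/(2A)*ln((A-1)/(A+1)) = 0.1199467 (for A = 16)
n = ln(E0/E) / xi
n = ln(7.06e6 / 0.997) / 0.1199467
n = ln(7.081244e+06) / 0.1199467 = 131.50

131.50


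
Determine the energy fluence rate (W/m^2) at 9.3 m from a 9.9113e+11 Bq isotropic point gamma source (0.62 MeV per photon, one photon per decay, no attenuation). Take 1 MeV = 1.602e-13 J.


psi = A * E * 1.602e-13 / (4*pi*r^2)
psi = 9.9113e+11 * 0.62 * 1.602e-13 / (4*pi*9.3^2)
psi = 9.0575e-05 W/m^2

9.0575e-05


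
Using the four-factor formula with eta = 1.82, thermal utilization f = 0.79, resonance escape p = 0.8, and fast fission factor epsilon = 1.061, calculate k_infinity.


k_inf = eta * f * p * epsilon
k_inf = 1.82 * 0.79 * 0.8 * 1.061
k_inf = 1.2204

1.2204


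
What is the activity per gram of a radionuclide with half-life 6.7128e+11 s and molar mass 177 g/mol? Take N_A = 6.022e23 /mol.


lambda = ln(2) / t_half = ln(2) / 6.7128e+11 = 1.032575e-12 /s
SA = lambda * N_A / M
SA = 1.032575e-12 * 6.022e23 / 177
SA = 3.5131e+09 Bq/g

3.5131e+09


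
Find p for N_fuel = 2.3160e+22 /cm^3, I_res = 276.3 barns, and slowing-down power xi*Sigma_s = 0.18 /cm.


p = exp(-N * I * 1e-24 / (xi*Sigma_s))
p = exp(-2.3160e+22 * 276.3 * 1e-24 / 0.18)
p = 3.6356e-16

3.6356e-16


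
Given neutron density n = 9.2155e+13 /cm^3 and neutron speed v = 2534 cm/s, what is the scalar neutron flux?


phi = n * v
phi = 9.2155e+13 * 2534
phi = 2.3352e+17 /cm^2/s

2.3352e+17


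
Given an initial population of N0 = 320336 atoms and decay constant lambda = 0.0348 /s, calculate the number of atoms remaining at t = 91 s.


N = N0 * exp(-lambda * t)
N = 320336 * exp(-0.0348 * 91)
N = 13498

13498


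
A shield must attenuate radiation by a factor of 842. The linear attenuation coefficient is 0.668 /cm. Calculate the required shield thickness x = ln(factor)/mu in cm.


x = ln(factor) / mu
x = ln(842) / 0.668
x = 10.084 cm

10.084


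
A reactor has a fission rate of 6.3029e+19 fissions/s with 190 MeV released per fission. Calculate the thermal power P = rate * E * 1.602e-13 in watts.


P = fission_rate * E_MeV * 1.602e-13
P = 6.3029e+19 * 190 * 1.602e-13
P = 1.9185e+09 W

1.9185e+09


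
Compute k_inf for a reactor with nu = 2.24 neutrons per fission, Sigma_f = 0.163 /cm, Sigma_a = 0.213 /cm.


k_inf = nu * Sigma_f / Sigma_a
k_inf = 2.24 * 0.163 / 0.213
k_inf = 1.7142

1.7142


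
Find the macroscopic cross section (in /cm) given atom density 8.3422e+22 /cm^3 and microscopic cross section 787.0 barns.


Sigma = N * sigma_barns * 1e-24
Sigma = 8.3422e+22 * 787.0 * 1e-24
Sigma = 65.653 /cm

65.653


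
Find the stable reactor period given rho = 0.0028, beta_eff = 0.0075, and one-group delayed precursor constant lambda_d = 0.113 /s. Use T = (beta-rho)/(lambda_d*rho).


T = (beta - rho) / (lambda_d * rho)
T = (0.0075 - 0.0028) / (0.113 * 0.0028)
T = 14.855 s

14.855


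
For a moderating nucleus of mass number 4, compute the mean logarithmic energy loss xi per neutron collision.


xi = 1 + (A-1)^2/(2A) * ln((A-1)/(A+1))
xi = 1 + (4-1)^2/(2*4) * ln((4-1)/(4 +1))
xi = 0.42532

0.42532


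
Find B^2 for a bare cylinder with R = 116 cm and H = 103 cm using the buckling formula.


B^2 = (2.405/R)^2 + (pi/H)^2
B^2 = (2.405/116)^2 + (pi/103)^2
B^2 = 0.0013602 /cm^2

0.0013602


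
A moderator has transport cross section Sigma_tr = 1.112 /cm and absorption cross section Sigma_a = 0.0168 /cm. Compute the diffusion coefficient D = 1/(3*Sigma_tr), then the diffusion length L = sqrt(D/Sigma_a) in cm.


D = 1 / (3 * Sigma_tr) = 1 / (3 * 1.112) = 0.2997602 cm
L = sqrt(D / Sigma_a)
L = sqrt(0.2997602 / 0.0168)
L = 4.2241 cm

4.2241


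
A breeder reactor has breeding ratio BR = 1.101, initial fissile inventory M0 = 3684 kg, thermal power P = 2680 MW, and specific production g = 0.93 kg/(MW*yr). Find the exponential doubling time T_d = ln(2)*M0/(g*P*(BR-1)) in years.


Breeding gain G = BR - 1 = 1.101 - 1 = 0.101
Fissile production rate = g * P * G = 0.93 * 2680 * 0.101 = 251.7324 kg/yr
T_d = ln(2) * M0 / (g * P * G)
T_d = ln(2) * 3684 / 251.7324 = 10.144 yr

10.144


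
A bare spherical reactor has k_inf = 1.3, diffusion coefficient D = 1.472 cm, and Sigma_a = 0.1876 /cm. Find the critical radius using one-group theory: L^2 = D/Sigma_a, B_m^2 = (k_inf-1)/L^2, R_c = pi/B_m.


L^2 = D / Sigma_a = 1.472 / 0.1876 = 7.846482 cm^2
B_m^2 = (k_inf - 1) / L^2 = (1.3 - 1) / 7.846482 = 0.03823370 /cm^2
For a bare sphere: B_g = pi/R, so R_c = pi / sqrt(B_m^2)
R_c = pi / sqrt(0.03823370) = 16.067 cm

16.067


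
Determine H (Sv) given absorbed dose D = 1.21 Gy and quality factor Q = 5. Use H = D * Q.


H = D * Q
H = 1.21 * 5
H = 6.0500 Sv

6.0500


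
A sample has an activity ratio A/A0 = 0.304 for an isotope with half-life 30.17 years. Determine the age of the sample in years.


lambda = ln(2) / t_half = ln(2) / 30.17 = 0.02297472 /yr
t = -ln(A/A0) / lambda
t = -ln(0.304) / 0.02297472
t = 51.828 yr

51.828


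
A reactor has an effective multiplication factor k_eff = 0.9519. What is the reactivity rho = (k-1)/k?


rho = (k_eff - 1) / k_eff
rho = (0.9519 - 1) / 0.9519
rho = -0.050531

-0.050531


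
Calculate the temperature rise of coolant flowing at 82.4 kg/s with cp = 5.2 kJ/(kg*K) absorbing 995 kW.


dT = Q / (m_dot * cp)
dT = 995 / (82.4 * 5.2)
dT = 2.3222 C

2.3222


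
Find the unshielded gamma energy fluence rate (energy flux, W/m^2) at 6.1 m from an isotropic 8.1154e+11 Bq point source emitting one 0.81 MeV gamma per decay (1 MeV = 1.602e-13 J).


psi = A * E * 1.602e-13 / (4*pi*r^2)
psi = 8.1154e+11 * 0.81 * 1.602e-13 / (4*pi*6.1^2)
psi = 2.2521e-04 W/m^2

2.2521e-04


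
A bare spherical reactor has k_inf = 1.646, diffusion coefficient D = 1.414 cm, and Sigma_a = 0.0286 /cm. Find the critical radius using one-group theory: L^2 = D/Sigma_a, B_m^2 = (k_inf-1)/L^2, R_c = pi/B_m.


L^2 = D / Sigma_a = 1.414 / 0.0286 = 49.44056 cm^2
B_m^2 = (k_inf - 1) / L^2 = (1.646 - 1) / 49.44056 = 0.01306620 /cm^2
For a bare sphere: B_g = pi/R, so R_c = pi / sqrt(B_m^2)
R_c = pi / sqrt(0.01306620) = 27.484 cm

27.484


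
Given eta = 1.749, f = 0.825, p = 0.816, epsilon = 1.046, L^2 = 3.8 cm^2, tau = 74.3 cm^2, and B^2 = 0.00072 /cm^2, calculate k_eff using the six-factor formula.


k_inf = eta*f*p*eps = 1.749*0.825*0.816*1.046 = 1.231588
P_TNL = 1/(1 + L^2*B^2) = 1/(1 + 3.8*0.00072) = 0.9972715
P_FNL = exp(-B^2*tau) = exp(-0.00072*74.3) = 0.9479097
k_eff = k_inf * P_TNL * P_FNL = 1.231588 * 0.9972715 * 0.9479097
k_eff = 1.1642

1.1642


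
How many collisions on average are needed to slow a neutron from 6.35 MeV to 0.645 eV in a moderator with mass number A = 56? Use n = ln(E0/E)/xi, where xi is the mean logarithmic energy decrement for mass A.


xi = 1 + (A-1)^2/(2A)*ln((A-1)/(A+1)) = 0.03529286 (for A = 56)
n = ln(E0/E) / xi
n = ln(6.35e6 / 0.645) / 0.03529286
n = ln(9.844961e+06) / 0.03529286 = 456.25

456.25


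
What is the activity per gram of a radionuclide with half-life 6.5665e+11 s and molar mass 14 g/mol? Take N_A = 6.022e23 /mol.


lambda = ln(2) / t_half = ln(2) / 6.5665e+11 = 1.055581e-12 /s
SA = lambda * N_A / M
SA = 1.055581e-12 * 6.022e23 / 14
SA = 4.5405e+10 Bq/g

4.5405e+10


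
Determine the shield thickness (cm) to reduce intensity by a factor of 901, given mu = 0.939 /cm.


x = ln(factor) / mu
x = ln(901) / 0.939
x = 7.2455 cm

7.2455


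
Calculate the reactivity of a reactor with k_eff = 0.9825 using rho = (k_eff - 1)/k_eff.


rho = (k_eff - 1) / k_eff
rho = (0.9825 - 1) / 0.9825
rho = -0.017812

-0.017812


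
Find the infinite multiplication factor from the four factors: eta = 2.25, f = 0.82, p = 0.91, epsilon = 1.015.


k_inf = eta * f * p * epsilon
k_inf = 2.25 * 0.82 * 0.91 * 1.015
k_inf = 1.7041

1.7041


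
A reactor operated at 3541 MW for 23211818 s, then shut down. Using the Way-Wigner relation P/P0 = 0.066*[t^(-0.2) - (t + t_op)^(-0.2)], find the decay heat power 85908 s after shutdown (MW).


P/P0 = 0.066 * [t^(-0.2) - (t + t_op)^(-0.2)]
P/P0 = 0.066 * [85908^(-0.2) - (85908 + 23211818)^(-0.2)]
P/P0 = 0.066 * [0.1030845 - 0.03361532] = 0.004584966
P = 3541 * 0.004584966 = 16.235 MW

16.235


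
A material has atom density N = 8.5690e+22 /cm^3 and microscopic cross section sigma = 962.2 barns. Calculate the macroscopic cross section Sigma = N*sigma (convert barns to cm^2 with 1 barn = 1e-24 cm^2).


Sigma = N * sigma_barns * 1e-24
Sigma = 8.5690e+22 * 962.2 * 1e-24
Sigma = 82.451 /cm

82.451


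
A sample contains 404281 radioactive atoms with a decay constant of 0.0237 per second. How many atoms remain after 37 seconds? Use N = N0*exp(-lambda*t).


N = N0 * exp(-lambda * t)
N = 404281 * exp(-0.0237 * 37)
N = 168209

168209


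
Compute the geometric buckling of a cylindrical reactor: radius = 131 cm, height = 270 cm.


B^2 = (2.405/R)^2 + (pi/H)^2
B^2 = (2.405/131)^2 + (pi/270)^2
B^2 = 4.7243e-04 /cm^2

4.7243e-04


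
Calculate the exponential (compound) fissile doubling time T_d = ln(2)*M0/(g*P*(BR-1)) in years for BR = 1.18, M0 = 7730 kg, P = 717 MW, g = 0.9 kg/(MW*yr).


Breeding gain G = BR - 1 = 1.18 - 1 = 0.18
Fissile production rate = g * P * G = 0.9 * 717 * 0.18 = 116.154 kg/yr
T_d = ln(2) * M0 / (g * P * G)
T_d = ln(2) * 7730 / 116.154 = 46.129 yr

46.129


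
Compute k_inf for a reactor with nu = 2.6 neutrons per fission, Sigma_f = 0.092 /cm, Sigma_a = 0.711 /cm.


k_inf = nu * Sigma_f / Sigma_a
k_inf = 2.6 * 0.092 / 0.711
k_inf = 0.33643

0.33643


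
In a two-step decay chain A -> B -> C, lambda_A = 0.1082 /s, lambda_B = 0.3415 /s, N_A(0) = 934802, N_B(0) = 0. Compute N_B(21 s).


N_B(t) = lambda_A * N_A0 / (lambda_B - lambda_A) * [exp(-lambda_A*t) - exp(-lambda_B*t)]
exp(-0.1082*21) = 0.1030851; exp(-0.3415*21) = 7.681696e-04
N_B = 0.1082 * 934802 / (0.3415 - 0.1082) * (0.1030851 - 7.681696e-04)
N_B = 44359

44359


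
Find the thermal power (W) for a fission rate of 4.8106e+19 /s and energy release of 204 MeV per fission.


P = fission_rate * E_MeV * 1.602e-13
P = 4.8106e+19 * 204 * 1.602e-13
P = 1.5721e+09 W

1.5721e+09


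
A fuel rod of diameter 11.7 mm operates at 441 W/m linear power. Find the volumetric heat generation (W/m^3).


r = D / 2 / 1000 = 11.7 / 2 / 1000 = 0.00585 m
q''' = q' / (pi * r^2)
q''' = 441 / (pi * 0.00585^2)
q''' = 4.1018e+06 W/m^3

4.1018e+06


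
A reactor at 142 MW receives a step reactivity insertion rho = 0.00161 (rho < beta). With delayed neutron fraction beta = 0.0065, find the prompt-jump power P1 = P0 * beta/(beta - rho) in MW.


P1/P0 = beta / (beta - rho)
P1/P0 = 0.0065 / (0.0065 - 0.00161) = 1.329243
P1 = 142 * 1.329243 = 188.75 MW

188.75


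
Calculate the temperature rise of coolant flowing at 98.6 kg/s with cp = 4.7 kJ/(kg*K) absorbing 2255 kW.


dT = Q / (m_dot * cp)
dT = 2255 / (98.6 * 4.7)
dT = 4.8660 C

4.8660


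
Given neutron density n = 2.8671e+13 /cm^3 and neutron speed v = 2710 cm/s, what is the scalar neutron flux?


phi = n * v
phi = 2.8671e+13 * 2710
phi = 7.7698e+16 /cm^2/s

7.7698e+16


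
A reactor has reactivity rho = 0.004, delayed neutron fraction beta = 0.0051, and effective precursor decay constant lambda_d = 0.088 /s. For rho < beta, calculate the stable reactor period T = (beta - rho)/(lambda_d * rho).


T = (beta - rho) / (lambda_d * rho)
T = (0.0051 - 0.004) / (0.088 * 0.004)
T = 3.1250 s

3.1250


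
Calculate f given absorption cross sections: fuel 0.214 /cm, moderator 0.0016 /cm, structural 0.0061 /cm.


f = Sigma_a_fuel / (Sigma_a_fuel + Sigma_a_mod + Sigma_a_other)
f = 0.214 / (0.214 + 0.0016 + 0.0061)
f = 0.96527

0.96527


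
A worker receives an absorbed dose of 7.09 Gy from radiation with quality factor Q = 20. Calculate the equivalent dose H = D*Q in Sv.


H = D * Q
H = 7.09 * 20
H = 141.80 Sv

141.80


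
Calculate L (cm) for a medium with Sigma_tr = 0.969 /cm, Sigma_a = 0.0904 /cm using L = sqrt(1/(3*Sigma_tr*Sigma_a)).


D = 1 / (3 * Sigma_tr) = 1 / (3 * 0.969) = 0.3439972 cm
L = sqrt(D / Sigma_a)
L = sqrt(0.3439972 / 0.0904)
L = 1.9507 cm

1.9507


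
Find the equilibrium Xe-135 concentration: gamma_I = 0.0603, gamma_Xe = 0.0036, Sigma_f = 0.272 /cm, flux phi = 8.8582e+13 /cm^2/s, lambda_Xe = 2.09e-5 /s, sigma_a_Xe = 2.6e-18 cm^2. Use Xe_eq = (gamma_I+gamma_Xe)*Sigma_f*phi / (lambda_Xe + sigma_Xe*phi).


Xe_eq = (gamma_I + gamma_Xe) * Sigma_f * phi / (lambda_Xe + sigma_Xe * phi)
Numerator = (0.0603 + 0.0036) * 0.272 * 8.8582e+13 = 1.539626e+12
Denominator = 2.09e-5 + 2.6e-18 * 8.8582e+13 = 2.512132e-04
Xe_eq = 1.539626e+12 / 2.512132e-04 = 6.1288e+15 /cm^3

6.1288e+15
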